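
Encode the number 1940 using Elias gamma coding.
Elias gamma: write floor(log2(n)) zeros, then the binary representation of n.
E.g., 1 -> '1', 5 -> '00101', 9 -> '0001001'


num_bits = floor(log2(1940)) + 1 = 11
leading_zeros = num_bits - 1 = 10
binary(1940) = 11110010100

Elias gamma(1940) = '0000000000' + '11110010100' = 000000000011110010100 (21 bits)


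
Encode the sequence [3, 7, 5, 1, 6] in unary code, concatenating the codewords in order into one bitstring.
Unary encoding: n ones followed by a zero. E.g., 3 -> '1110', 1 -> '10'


Encode each number as n ones followed by a terminating 0:
  3 -> 1110 (4 bits)
  7 -> 11111110 (8 bits)
  5 -> 111110 (6 bits)
  1 -> 10 (2 bits)
  6 -> 1111110 (7 bits)
Total length = 4 + 8 + 6 + 2 + 7 = 27 bits.

Unary([3, 7, 5, 1, 6]) = 111011111110111110101111110 (27 bits)


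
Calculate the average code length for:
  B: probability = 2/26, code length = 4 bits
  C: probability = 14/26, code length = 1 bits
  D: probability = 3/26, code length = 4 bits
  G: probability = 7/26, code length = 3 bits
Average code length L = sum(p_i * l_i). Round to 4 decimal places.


Weighted contributions p_i * l_i:
  B: (2/26) * 4 = 8/26
  C: (14/26) * 1 = 14/26
  D: (3/26) * 4 = 12/26
  G: (7/26) * 3 = 21/26
Sum = (8 + 14 + 12 + 21)/26 = 55/26

L = 55/26 = 2.1154 bits/symbol


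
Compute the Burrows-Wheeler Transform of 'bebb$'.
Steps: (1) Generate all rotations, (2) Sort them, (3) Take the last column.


Rotations (sorted):
  0: $bebb -> last char: b
  1: b$beb -> last char: b
  2: bb$be -> last char: e
  3: bebb$ -> last char: $
  4: ebb$b -> last char: b


BWT = bbe$b


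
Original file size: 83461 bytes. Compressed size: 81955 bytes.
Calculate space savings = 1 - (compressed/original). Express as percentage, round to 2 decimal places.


ratio = compressed/original = 81955/83461 = 0.981956
savings = 1 - ratio = 1 - 0.981956 = 0.018044
as a percentage: 0.018044 * 100 = 1.8%

Space savings = 1 - 81955/83461 = 1.8%


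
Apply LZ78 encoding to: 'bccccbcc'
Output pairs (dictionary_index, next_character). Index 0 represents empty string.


LZ78 encoding steps:
Dictionary: {0: ''}
Step 1: w='' (idx 0), next='b' -> output (0, 'b'), add 'b' as idx 1
Step 2: w='' (idx 0), next='c' -> output (0, 'c'), add 'c' as idx 2
Step 3: w='c' (idx 2), next='c' -> output (2, 'c'), add 'cc' as idx 3
Step 4: w='c' (idx 2), next='b' -> output (2, 'b'), add 'cb' as idx 4
Step 5: w='cc' (idx 3), end of input -> output (3, '')


Encoded: [(0, 'b'), (0, 'c'), (2, 'c'), (2, 'b'), (3, '')]


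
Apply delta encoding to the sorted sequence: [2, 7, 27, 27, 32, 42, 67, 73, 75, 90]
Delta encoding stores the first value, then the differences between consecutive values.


First value: 2
Deltas:
  7 - 2 = 5
  27 - 7 = 20
  27 - 27 = 0
  32 - 27 = 5
  42 - 32 = 10
  67 - 42 = 25
  73 - 67 = 6
  75 - 73 = 2
  90 - 75 = 15


Delta encoded: [2, 5, 20, 0, 5, 10, 25, 6, 2, 15]


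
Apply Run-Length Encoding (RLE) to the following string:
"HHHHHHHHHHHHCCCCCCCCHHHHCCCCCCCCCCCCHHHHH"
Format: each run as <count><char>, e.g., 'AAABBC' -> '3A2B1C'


Scanning runs left to right:
  i=0: run of 'H' x 12 -> '12H'
  i=12: run of 'C' x 8 -> '8C'
  i=20: run of 'H' x 4 -> '4H'
  i=24: run of 'C' x 12 -> '12C'
  i=36: run of 'H' x 5 -> '5H'

RLE = 12H8C4H12C5H


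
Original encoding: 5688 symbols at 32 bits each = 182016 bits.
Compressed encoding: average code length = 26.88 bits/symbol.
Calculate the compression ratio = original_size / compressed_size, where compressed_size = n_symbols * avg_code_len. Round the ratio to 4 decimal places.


original_size = n_symbols * orig_bits = 5688 * 32 = 182016 bits
compressed_size = n_symbols * avg_code_len = 5688 * 26.88 = 152893.44 bits
ratio = original_size / compressed_size = 182016 / 152893.44 = 1.1905

Compression ratio = 1.1905


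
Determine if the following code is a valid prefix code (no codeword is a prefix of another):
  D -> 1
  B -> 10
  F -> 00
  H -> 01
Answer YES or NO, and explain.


Checking each pair (does one codeword prefix another?):
  D='1' vs B='10': prefix -- VIOLATION

NO -- this is NOT a valid prefix code. D (1) is a prefix of B (10).


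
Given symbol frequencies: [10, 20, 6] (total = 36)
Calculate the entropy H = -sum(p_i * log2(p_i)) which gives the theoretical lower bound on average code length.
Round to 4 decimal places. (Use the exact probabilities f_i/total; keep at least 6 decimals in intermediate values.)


Per-symbol terms -p_i * log2(p_i) with p_i = f_i/36:
  p = 10/36 = 0.277778: log2(p) = -1.847997, -p*log2(p) = 0.513332
  p = 20/36 = 0.555556: log2(p) = -0.847997, -p*log2(p) = 0.471109
  p = 6/36 = 0.166667: log2(p) = -2.584963, -p*log2(p) = 0.430827
H = 0.513332 + 0.471109 + 0.430827 = 1.415268

H = 1.4153 bits/symbol


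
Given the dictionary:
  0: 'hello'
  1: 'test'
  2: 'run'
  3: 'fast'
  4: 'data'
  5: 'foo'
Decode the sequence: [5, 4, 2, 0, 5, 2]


Look up each index in the dictionary:
  5 -> 'foo'
  4 -> 'data'
  2 -> 'run'
  0 -> 'hello'
  5 -> 'foo'
  2 -> 'run'

Decoded: "foo data run hello foo run"


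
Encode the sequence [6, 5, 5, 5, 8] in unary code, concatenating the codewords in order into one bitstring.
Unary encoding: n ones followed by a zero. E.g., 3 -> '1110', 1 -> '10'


Encode each number as n ones followed by a terminating 0:
  6 -> 1111110 (7 bits)
  5 -> 111110 (6 bits)
  5 -> 111110 (6 bits)
  5 -> 111110 (6 bits)
  8 -> 111111110 (9 bits)
Total length = 7 + 6 + 6 + 6 + 9 = 34 bits.

Unary([6, 5, 5, 5, 8]) = 1111110111110111110111110111111110 (34 bits)


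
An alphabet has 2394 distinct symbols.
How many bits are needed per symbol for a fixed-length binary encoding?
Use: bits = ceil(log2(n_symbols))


log2(2394) = 11.2252
Bracket: 2^11 = 2048 < 2394 <= 2^12 = 4096
So ceil(log2(2394)) = 12

bits = ceil(log2(2394)) = ceil(11.2252) = 12 bits


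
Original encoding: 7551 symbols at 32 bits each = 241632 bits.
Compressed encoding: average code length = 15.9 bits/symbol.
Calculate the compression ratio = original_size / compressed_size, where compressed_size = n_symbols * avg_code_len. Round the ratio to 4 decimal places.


original_size = n_symbols * orig_bits = 7551 * 32 = 241632 bits
compressed_size = n_symbols * avg_code_len = 7551 * 15.9 = 120060.9 bits
ratio = original_size / compressed_size = 241632 / 120060.9 = 2.0126

Compression ratio = 2.0126


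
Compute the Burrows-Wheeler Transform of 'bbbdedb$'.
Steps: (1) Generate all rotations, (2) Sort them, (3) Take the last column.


Rotations (sorted):
  0: $bbbdedb -> last char: b
  1: b$bbbded -> last char: d
  2: bbbdedb$ -> last char: $
  3: bbdedb$b -> last char: b
  4: bdedb$bb -> last char: b
  5: db$bbbde -> last char: e
  6: dedb$bbb -> last char: b
  7: edb$bbbd -> last char: d


BWT = bd$bbebd


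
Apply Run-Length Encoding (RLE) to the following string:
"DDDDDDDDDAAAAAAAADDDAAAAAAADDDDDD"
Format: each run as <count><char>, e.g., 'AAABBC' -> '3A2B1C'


Scanning runs left to right:
  i=0: run of 'D' x 9 -> '9D'
  i=9: run of 'A' x 8 -> '8A'
  i=17: run of 'D' x 3 -> '3D'
  i=20: run of 'A' x 7 -> '7A'
  i=27: run of 'D' x 6 -> '6D'

RLE = 9D8A3D7A6D


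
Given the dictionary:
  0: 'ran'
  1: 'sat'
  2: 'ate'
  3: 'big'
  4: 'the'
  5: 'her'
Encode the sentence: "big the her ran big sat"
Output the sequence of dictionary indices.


Look up each word in the dictionary:
  'big' -> 3
  'the' -> 4
  'her' -> 5
  'ran' -> 0
  'big' -> 3
  'sat' -> 1

Encoded: [3, 4, 5, 0, 3, 1]


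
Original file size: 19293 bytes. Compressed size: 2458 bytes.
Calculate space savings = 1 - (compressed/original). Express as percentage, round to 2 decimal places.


ratio = compressed/original = 2458/19293 = 0.127404
savings = 1 - ratio = 1 - 0.127404 = 0.872596
as a percentage: 0.872596 * 100 = 87.26%

Space savings = 1 - 2458/19293 = 87.26%


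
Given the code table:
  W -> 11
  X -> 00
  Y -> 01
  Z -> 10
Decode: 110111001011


Decoding:
11 -> W
01 -> Y
11 -> W
00 -> X
10 -> Z
11 -> W


Result: WYWXZW


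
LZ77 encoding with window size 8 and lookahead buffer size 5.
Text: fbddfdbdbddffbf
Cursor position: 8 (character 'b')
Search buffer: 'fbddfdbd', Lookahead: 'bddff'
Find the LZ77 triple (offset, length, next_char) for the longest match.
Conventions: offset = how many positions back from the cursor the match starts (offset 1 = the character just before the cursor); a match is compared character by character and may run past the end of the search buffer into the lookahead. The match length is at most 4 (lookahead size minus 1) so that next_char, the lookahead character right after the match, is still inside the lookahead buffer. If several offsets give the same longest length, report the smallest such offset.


Try each offset into the search buffer:
  offset=1 (pos 7, char 'd'): match length 0
  offset=2 (pos 6, char 'b'): match length 2
  offset=3 (pos 5, char 'd'): match length 0
  offset=4 (pos 4, char 'f'): match length 0
  offset=5 (pos 3, char 'd'): match length 0
  offset=6 (pos 2, char 'd'): match length 0
  offset=7 (pos 1, char 'b'): match length 4
  offset=8 (pos 0, char 'f'): match length 0
Longest match has length 4 at offset 7.
next_char = character at position 8 + 4 = 12 -> 'f'

Best match: offset=7, length=4 (matching 'bddf' starting at position 1)
LZ77 triple: (7, 4, 'f')


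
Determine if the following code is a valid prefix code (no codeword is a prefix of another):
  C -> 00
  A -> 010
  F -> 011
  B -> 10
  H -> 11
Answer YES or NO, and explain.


Checking each pair (does one codeword prefix another?):
  C='00' vs A='010': no prefix
  C='00' vs F='011': no prefix
  C='00' vs B='10': no prefix
  C='00' vs H='11': no prefix
  A='010' vs C='00': no prefix
  A='010' vs F='011': no prefix
  A='010' vs B='10': no prefix
  A='010' vs H='11': no prefix
  F='011' vs C='00': no prefix
  F='011' vs A='010': no prefix
  F='011' vs B='10': no prefix
  F='011' vs H='11': no prefix
  B='10' vs C='00': no prefix
  B='10' vs A='010': no prefix
  B='10' vs F='011': no prefix
  B='10' vs H='11': no prefix
  H='11' vs C='00': no prefix
  H='11' vs A='010': no prefix
  H='11' vs F='011': no prefix
  H='11' vs B='10': no prefix
No violation found over all pairs.

YES -- this is a valid prefix code. No codeword is a prefix of any other codeword.


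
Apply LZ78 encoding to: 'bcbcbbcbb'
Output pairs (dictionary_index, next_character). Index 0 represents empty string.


LZ78 encoding steps:
Dictionary: {0: ''}
Step 1: w='' (idx 0), next='b' -> output (0, 'b'), add 'b' as idx 1
Step 2: w='' (idx 0), next='c' -> output (0, 'c'), add 'c' as idx 2
Step 3: w='b' (idx 1), next='c' -> output (1, 'c'), add 'bc' as idx 3
Step 4: w='b' (idx 1), next='b' -> output (1, 'b'), add 'bb' as idx 4
Step 5: w='c' (idx 2), next='b' -> output (2, 'b'), add 'cb' as idx 5
Step 6: w='b' (idx 1), end of input -> output (1, '')


Encoded: [(0, 'b'), (0, 'c'), (1, 'c'), (1, 'b'), (2, 'b'), (1, '')]


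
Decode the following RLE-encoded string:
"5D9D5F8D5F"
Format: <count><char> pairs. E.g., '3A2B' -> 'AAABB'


Expanding each <count><char> pair:
  5D -> 'DDDDD'
  9D -> 'DDDDDDDDD'
  5F -> 'FFFFF'
  8D -> 'DDDDDDDD'
  5F -> 'FFFFF'

Decoded = DDDDDDDDDDDDDDFFFFFDDDDDDDDFFFFF


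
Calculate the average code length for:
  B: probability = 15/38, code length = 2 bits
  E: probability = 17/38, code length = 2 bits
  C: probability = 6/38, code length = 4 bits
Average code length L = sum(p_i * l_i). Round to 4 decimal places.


Weighted contributions p_i * l_i:
  B: (15/38) * 2 = 30/38
  E: (17/38) * 2 = 34/38
  C: (6/38) * 4 = 24/38
Sum = (30 + 34 + 24)/38 = 88/38

L = 88/38 = 2.3158 bits/symbol


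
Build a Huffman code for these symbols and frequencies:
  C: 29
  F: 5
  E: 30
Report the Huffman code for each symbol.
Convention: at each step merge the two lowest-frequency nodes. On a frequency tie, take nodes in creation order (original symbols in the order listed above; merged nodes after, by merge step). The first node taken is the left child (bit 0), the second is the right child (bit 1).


Huffman tree construction:
Step 1: Merge F(5) + C(29) = 34
Step 2: Merge E(30) + (F+C)(34) = 64
Read each symbol's code off the tree from the root (left child = 0, right child = 1).

Codes:
  C: 11 (length 2)
  F: 10 (length 2)
  E: 0 (length 1)
Average code length: 98/64 = 1.5313 bits/symbol


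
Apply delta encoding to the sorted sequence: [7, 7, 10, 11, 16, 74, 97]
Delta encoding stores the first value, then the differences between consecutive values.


First value: 7
Deltas:
  7 - 7 = 0
  10 - 7 = 3
  11 - 10 = 1
  16 - 11 = 5
  74 - 16 = 58
  97 - 74 = 23


Delta encoded: [7, 0, 3, 1, 5, 58, 23]


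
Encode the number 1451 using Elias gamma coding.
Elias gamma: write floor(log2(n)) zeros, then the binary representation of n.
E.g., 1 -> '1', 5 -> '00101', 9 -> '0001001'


num_bits = floor(log2(1451)) + 1 = 11
leading_zeros = num_bits - 1 = 10
binary(1451) = 10110101011

Elias gamma(1451) = '0000000000' + '10110101011' = 000000000010110101011 (21 bits)


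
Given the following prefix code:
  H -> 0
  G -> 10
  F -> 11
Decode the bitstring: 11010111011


Decoding step by step:
Bits 11 -> F
Bits 0 -> H
Bits 10 -> G
Bits 11 -> F
Bits 10 -> G
Bits 11 -> F


Decoded message: FHGFGF


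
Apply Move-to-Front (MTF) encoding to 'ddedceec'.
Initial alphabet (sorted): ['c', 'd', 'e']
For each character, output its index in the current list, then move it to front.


MTF encoding:
'd': index 1 in ['c', 'd', 'e'] -> ['d', 'c', 'e']
'd': index 0 in ['d', 'c', 'e'] -> ['d', 'c', 'e']
'e': index 2 in ['d', 'c', 'e'] -> ['e', 'd', 'c']
'd': index 1 in ['e', 'd', 'c'] -> ['d', 'e', 'c']
'c': index 2 in ['d', 'e', 'c'] -> ['c', 'd', 'e']
'e': index 2 in ['c', 'd', 'e'] -> ['e', 'c', 'd']
'e': index 0 in ['e', 'c', 'd'] -> ['e', 'c', 'd']
'c': index 1 in ['e', 'c', 'd'] -> ['c', 'e', 'd']


Output: [1, 0, 2, 1, 2, 2, 0, 1]


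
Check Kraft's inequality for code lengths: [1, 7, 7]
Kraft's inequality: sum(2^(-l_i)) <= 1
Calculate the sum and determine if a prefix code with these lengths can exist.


Sum = 2^(-1) + 2^(-7) + 2^(-7)
    = 0.5 + 0.0078125 + 0.0078125
    = 66/128 = 0.515625
Since 0.515625 <= 1, Kraft's inequality IS satisfied.
A prefix code with these lengths CAN exist.

Kraft sum = 0.515625. Satisfied.


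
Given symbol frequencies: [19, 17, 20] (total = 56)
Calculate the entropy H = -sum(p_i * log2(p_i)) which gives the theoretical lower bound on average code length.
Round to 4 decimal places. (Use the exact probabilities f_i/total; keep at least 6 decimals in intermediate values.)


Per-symbol terms -p_i * log2(p_i) with p_i = f_i/56:
  p = 19/56 = 0.339286: log2(p) = -1.559427, -p*log2(p) = 0.529091
  p = 17/56 = 0.303571: log2(p) = -1.719892, -p*log2(p) = 0.522110
  p = 20/56 = 0.357143: log2(p) = -1.485427, -p*log2(p) = 0.530510
H = 0.529091 + 0.522110 + 0.530510 = 1.581711

H = 1.5817 bits/symbol


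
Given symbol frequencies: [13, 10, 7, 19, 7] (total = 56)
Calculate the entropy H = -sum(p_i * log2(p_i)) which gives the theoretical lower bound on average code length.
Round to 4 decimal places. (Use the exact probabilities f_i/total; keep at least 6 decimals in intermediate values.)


Per-symbol terms -p_i * log2(p_i) with p_i = f_i/56:
  p = 13/56 = 0.232143: log2(p) = -2.106915, -p*log2(p) = 0.489105
  p = 10/56 = 0.178571: log2(p) = -2.485427, -p*log2(p) = 0.443826
  p = 7/56 = 0.125000: log2(p) = -3.000000, -p*log2(p) = 0.375000
  p = 19/56 = 0.339286: log2(p) = -1.559427, -p*log2(p) = 0.529091
  p = 7/56 = 0.125000: log2(p) = -3.000000, -p*log2(p) = 0.375000
H = 0.489105 + 0.443826 + 0.375000 + 0.529091 + 0.375000 = 2.212022

H = 2.212 bits/symbol


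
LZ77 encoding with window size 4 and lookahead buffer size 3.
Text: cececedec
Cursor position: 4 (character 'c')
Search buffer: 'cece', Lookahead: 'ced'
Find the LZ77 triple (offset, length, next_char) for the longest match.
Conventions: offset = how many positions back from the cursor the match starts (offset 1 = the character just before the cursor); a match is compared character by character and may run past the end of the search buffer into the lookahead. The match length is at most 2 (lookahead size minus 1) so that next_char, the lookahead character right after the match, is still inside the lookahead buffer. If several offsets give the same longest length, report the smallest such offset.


Try each offset into the search buffer:
  offset=1 (pos 3, char 'e'): match length 0
  offset=2 (pos 2, char 'c'): match length 2
  offset=3 (pos 1, char 'e'): match length 0
  offset=4 (pos 0, char 'c'): match length 2
Longest match has length 2, found at offsets 2, 4; take the smallest, offset 2.
next_char = character at position 4 + 2 = 6 -> 'd'

Best match: offset=2, length=2 (matching 'ce' starting at position 2)
LZ77 triple: (2, 2, 'd')


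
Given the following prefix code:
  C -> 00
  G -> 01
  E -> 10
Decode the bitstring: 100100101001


Decoding step by step:
Bits 10 -> E
Bits 01 -> G
Bits 00 -> C
Bits 10 -> E
Bits 10 -> E
Bits 01 -> G


Decoded message: EGCEEG


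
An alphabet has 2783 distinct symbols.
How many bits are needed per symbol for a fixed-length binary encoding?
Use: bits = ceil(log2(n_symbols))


log2(2783) = 11.4424
Bracket: 2^11 = 2048 < 2783 <= 2^12 = 4096
So ceil(log2(2783)) = 12

bits = ceil(log2(2783)) = ceil(11.4424) = 12 bits


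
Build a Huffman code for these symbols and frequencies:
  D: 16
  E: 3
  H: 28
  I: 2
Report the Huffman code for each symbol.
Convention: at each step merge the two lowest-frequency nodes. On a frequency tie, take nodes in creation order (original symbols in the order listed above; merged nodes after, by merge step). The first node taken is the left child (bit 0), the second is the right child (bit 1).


Huffman tree construction:
Step 1: Merge I(2) + E(3) = 5
Step 2: Merge (I+E)(5) + D(16) = 21
Step 3: Merge ((I+E)+D)(21) + H(28) = 49
Read each symbol's code off the tree from the root (left child = 0, right child = 1).

Codes:
  D: 01 (length 2)
  E: 001 (length 3)
  H: 1 (length 1)
  I: 000 (length 3)
Average code length: 75/49 = 1.5306 bits/symbol


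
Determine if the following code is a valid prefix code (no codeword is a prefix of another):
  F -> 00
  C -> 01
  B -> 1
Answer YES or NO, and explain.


Checking each pair (does one codeword prefix another?):
  F='00' vs C='01': no prefix
  F='00' vs B='1': no prefix
  C='01' vs F='00': no prefix
  C='01' vs B='1': no prefix
  B='1' vs F='00': no prefix
  B='1' vs C='01': no prefix
No violation found over all pairs.

YES -- this is a valid prefix code. No codeword is a prefix of any other codeword.


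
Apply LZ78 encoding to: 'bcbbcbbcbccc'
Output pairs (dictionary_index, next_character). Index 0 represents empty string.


LZ78 encoding steps:
Dictionary: {0: ''}
Step 1: w='' (idx 0), next='b' -> output (0, 'b'), add 'b' as idx 1
Step 2: w='' (idx 0), next='c' -> output (0, 'c'), add 'c' as idx 2
Step 3: w='b' (idx 1), next='b' -> output (1, 'b'), add 'bb' as idx 3
Step 4: w='c' (idx 2), next='b' -> output (2, 'b'), add 'cb' as idx 4
Step 5: w='b' (idx 1), next='c' -> output (1, 'c'), add 'bc' as idx 5
Step 6: w='bc' (idx 5), next='c' -> output (5, 'c'), add 'bcc' as idx 6
Step 7: w='c' (idx 2), end of input -> output (2, '')


Encoded: [(0, 'b'), (0, 'c'), (1, 'b'), (2, 'b'), (1, 'c'), (5, 'c'), (2, '')]


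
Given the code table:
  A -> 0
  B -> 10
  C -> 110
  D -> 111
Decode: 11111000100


Decoding:
111 -> D
110 -> C
0 -> A
0 -> A
10 -> B
0 -> A


Result: DCAABA


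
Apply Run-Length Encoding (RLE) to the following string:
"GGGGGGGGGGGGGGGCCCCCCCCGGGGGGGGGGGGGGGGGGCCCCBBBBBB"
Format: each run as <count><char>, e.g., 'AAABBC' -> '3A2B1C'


Scanning runs left to right:
  i=0: run of 'G' x 15 -> '15G'
  i=15: run of 'C' x 8 -> '8C'
  i=23: run of 'G' x 18 -> '18G'
  i=41: run of 'C' x 4 -> '4C'
  i=45: run of 'B' x 6 -> '6B'

RLE = 15G8C18G4C6B


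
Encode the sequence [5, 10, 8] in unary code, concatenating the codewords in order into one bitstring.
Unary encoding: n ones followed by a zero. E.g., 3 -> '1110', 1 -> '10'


Encode each number as n ones followed by a terminating 0:
  5 -> 111110 (6 bits)
  10 -> 11111111110 (11 bits)
  8 -> 111111110 (9 bits)
Total length = 6 + 11 + 9 = 26 bits.

Unary([5, 10, 8]) = 11111011111111110111111110 (26 bits)


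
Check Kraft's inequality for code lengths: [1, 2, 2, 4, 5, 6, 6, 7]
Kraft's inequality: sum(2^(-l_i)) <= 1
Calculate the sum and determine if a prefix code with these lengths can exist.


Sum = 2^(-1) + 2^(-2) + 2^(-2) + 2^(-4) + 2^(-5) + 2^(-6) + 2^(-6) + 2^(-7)
    = 0.5 + 0.25 + 0.25 + 0.0625 + 0.03125 + 0.015625 + 0.015625 + 0.0078125
    = 145/128 = 1.1328125
Since 1.1328125 > 1, Kraft's inequality is NOT satisfied.
A prefix code with these lengths CANNOT exist.

Kraft sum = 1.1328125. Not satisfied.


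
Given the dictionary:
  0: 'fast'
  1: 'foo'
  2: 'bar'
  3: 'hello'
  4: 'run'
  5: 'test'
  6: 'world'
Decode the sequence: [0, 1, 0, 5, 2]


Look up each index in the dictionary:
  0 -> 'fast'
  1 -> 'foo'
  0 -> 'fast'
  5 -> 'test'
  2 -> 'bar'

Decoded: "fast foo fast test bar"


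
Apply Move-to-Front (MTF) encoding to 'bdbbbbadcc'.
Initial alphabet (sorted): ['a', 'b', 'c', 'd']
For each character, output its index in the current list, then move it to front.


MTF encoding:
'b': index 1 in ['a', 'b', 'c', 'd'] -> ['b', 'a', 'c', 'd']
'd': index 3 in ['b', 'a', 'c', 'd'] -> ['d', 'b', 'a', 'c']
'b': index 1 in ['d', 'b', 'a', 'c'] -> ['b', 'd', 'a', 'c']
'b': index 0 in ['b', 'd', 'a', 'c'] -> ['b', 'd', 'a', 'c']
'b': index 0 in ['b', 'd', 'a', 'c'] -> ['b', 'd', 'a', 'c']
'b': index 0 in ['b', 'd', 'a', 'c'] -> ['b', 'd', 'a', 'c']
'a': index 2 in ['b', 'd', 'a', 'c'] -> ['a', 'b', 'd', 'c']
'd': index 2 in ['a', 'b', 'd', 'c'] -> ['d', 'a', 'b', 'c']
'c': index 3 in ['d', 'a', 'b', 'c'] -> ['c', 'd', 'a', 'b']
'c': index 0 in ['c', 'd', 'a', 'b'] -> ['c', 'd', 'a', 'b']


Output: [1, 3, 1, 0, 0, 0, 2, 2, 3, 0]


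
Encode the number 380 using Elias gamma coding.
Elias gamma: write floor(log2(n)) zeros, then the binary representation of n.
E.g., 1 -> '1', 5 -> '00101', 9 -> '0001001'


num_bits = floor(log2(380)) + 1 = 9
leading_zeros = num_bits - 1 = 8
binary(380) = 101111100

Elias gamma(380) = '00000000' + '101111100' = 00000000101111100 (17 bits)


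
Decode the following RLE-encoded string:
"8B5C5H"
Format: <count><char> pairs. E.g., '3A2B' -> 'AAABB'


Expanding each <count><char> pair:
  8B -> 'BBBBBBBB'
  5C -> 'CCCCC'
  5H -> 'HHHHH'

Decoded = BBBBBBBBCCCCCHHHHH


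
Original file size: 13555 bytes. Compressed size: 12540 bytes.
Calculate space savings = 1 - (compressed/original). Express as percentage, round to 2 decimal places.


ratio = compressed/original = 12540/13555 = 0.92512
savings = 1 - ratio = 1 - 0.92512 = 0.07488
as a percentage: 0.07488 * 100 = 7.49%

Space savings = 1 - 12540/13555 = 7.49%


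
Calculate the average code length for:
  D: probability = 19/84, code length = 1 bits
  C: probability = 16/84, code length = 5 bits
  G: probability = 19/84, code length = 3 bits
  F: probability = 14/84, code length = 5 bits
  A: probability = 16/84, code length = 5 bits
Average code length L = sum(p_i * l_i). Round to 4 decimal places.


Weighted contributions p_i * l_i:
  D: (19/84) * 1 = 19/84
  C: (16/84) * 5 = 80/84
  G: (19/84) * 3 = 57/84
  F: (14/84) * 5 = 70/84
  A: (16/84) * 5 = 80/84
Sum = (19 + 80 + 57 + 70 + 80)/84 = 306/84

L = 306/84 = 3.6429 bits/symbol


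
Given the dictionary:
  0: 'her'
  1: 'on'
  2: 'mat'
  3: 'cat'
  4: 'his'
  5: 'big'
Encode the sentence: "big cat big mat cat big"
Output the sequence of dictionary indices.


Look up each word in the dictionary:
  'big' -> 5
  'cat' -> 3
  'big' -> 5
  'mat' -> 2
  'cat' -> 3
  'big' -> 5

Encoded: [5, 3, 5, 2, 3, 5]


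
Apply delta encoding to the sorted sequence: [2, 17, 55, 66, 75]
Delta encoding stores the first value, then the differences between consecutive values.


First value: 2
Deltas:
  17 - 2 = 15
  55 - 17 = 38
  66 - 55 = 11
  75 - 66 = 9


Delta encoded: [2, 15, 38, 11, 9]


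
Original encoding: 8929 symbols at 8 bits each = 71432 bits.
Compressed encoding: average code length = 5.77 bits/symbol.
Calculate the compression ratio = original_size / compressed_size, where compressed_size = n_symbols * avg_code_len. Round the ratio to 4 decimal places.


original_size = n_symbols * orig_bits = 8929 * 8 = 71432 bits
compressed_size = n_symbols * avg_code_len = 8929 * 5.77 = 51520.33 bits
ratio = original_size / compressed_size = 71432 / 51520.33 = 1.3865

Compression ratio = 1.3865


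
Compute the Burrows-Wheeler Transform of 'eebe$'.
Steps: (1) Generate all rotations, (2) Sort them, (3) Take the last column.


Rotations (sorted):
  0: $eebe -> last char: e
  1: be$ee -> last char: e
  2: e$eeb -> last char: b
  3: ebe$e -> last char: e
  4: eebe$ -> last char: $


BWT = eebe$


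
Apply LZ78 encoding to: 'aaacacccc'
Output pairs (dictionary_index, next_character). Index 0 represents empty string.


LZ78 encoding steps:
Dictionary: {0: ''}
Step 1: w='' (idx 0), next='a' -> output (0, 'a'), add 'a' as idx 1
Step 2: w='a' (idx 1), next='a' -> output (1, 'a'), add 'aa' as idx 2
Step 3: w='' (idx 0), next='c' -> output (0, 'c'), add 'c' as idx 3
Step 4: w='a' (idx 1), next='c' -> output (1, 'c'), add 'ac' as idx 4
Step 5: w='c' (idx 3), next='c' -> output (3, 'c'), add 'cc' as idx 5
Step 6: w='c' (idx 3), end of input -> output (3, '')


Encoded: [(0, 'a'), (1, 'a'), (0, 'c'), (1, 'c'), (3, 'c'), (3, '')]


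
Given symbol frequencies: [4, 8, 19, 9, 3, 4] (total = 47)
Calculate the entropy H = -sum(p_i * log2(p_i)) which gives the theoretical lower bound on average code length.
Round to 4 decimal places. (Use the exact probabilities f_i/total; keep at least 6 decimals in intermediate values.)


Per-symbol terms -p_i * log2(p_i) with p_i = f_i/47:
  p = 4/47 = 0.085106: log2(p) = -3.554589, -p*log2(p) = 0.302518
  p = 8/47 = 0.170213: log2(p) = -2.554589, -p*log2(p) = 0.434824
  p = 19/47 = 0.404255: log2(p) = -1.306661, -p*log2(p) = 0.528225
  p = 9/47 = 0.191489: log2(p) = -2.384664, -p*log2(p) = 0.456638
  p = 3/47 = 0.063830: log2(p) = -3.969626, -p*log2(p) = 0.253380
  p = 4/47 = 0.085106: log2(p) = -3.554589, -p*log2(p) = 0.302518
H = 0.302518 + 0.434824 + 0.528225 + 0.456638 + 0.253380 + 0.302518 = 2.278103

H = 2.2781 bits/symbol


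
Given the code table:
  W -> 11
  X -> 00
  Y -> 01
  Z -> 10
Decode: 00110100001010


Decoding:
00 -> X
11 -> W
01 -> Y
00 -> X
00 -> X
10 -> Z
10 -> Z


Result: XWYXXZZ


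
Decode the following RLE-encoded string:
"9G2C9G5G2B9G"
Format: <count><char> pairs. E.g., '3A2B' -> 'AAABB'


Expanding each <count><char> pair:
  9G -> 'GGGGGGGGG'
  2C -> 'CC'
  9G -> 'GGGGGGGGG'
  5G -> 'GGGGG'
  2B -> 'BB'
  9G -> 'GGGGGGGGG'

Decoded = GGGGGGGGGCCGGGGGGGGGGGGGGBBGGGGGGGGG


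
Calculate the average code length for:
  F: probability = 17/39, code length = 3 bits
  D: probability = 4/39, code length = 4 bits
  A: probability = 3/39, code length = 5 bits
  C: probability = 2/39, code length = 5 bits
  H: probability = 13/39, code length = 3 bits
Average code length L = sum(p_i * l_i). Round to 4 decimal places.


Weighted contributions p_i * l_i:
  F: (17/39) * 3 = 51/39
  D: (4/39) * 4 = 16/39
  A: (3/39) * 5 = 15/39
  C: (2/39) * 5 = 10/39
  H: (13/39) * 3 = 39/39
Sum = (51 + 16 + 15 + 10 + 39)/39 = 131/39

L = 131/39 = 3.3590 bits/symbol


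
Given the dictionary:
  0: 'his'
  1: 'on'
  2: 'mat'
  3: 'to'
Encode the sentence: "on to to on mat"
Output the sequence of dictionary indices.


Look up each word in the dictionary:
  'on' -> 1
  'to' -> 3
  'to' -> 3
  'on' -> 1
  'mat' -> 2

Encoded: [1, 3, 3, 1, 2]


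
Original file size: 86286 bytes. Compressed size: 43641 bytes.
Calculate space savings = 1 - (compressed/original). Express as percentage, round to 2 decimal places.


ratio = compressed/original = 43641/86286 = 0.505772
savings = 1 - ratio = 1 - 0.505772 = 0.494228
as a percentage: 0.494228 * 100 = 49.42%

Space savings = 1 - 43641/86286 = 49.42%


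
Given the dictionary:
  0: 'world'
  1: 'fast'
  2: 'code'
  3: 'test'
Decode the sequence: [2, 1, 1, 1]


Look up each index in the dictionary:
  2 -> 'code'
  1 -> 'fast'
  1 -> 'fast'
  1 -> 'fast'

Decoded: "code fast fast fast"


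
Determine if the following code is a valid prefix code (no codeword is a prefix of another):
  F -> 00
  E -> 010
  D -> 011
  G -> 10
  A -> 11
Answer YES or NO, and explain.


Checking each pair (does one codeword prefix another?):
  F='00' vs E='010': no prefix
  F='00' vs D='011': no prefix
  F='00' vs G='10': no prefix
  F='00' vs A='11': no prefix
  E='010' vs F='00': no prefix
  E='010' vs D='011': no prefix
  E='010' vs G='10': no prefix
  E='010' vs A='11': no prefix
  D='011' vs F='00': no prefix
  D='011' vs E='010': no prefix
  D='011' vs G='10': no prefix
  D='011' vs A='11': no prefix
  G='10' vs F='00': no prefix
  G='10' vs E='010': no prefix
  G='10' vs D='011': no prefix
  G='10' vs A='11': no prefix
  A='11' vs F='00': no prefix
  A='11' vs E='010': no prefix
  A='11' vs D='011': no prefix
  A='11' vs G='10': no prefix
No violation found over all pairs.

YES -- this is a valid prefix code. No codeword is a prefix of any other codeword.


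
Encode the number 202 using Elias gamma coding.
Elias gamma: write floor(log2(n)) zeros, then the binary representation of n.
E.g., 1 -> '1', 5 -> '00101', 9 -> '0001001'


num_bits = floor(log2(202)) + 1 = 8
leading_zeros = num_bits - 1 = 7
binary(202) = 11001010

Elias gamma(202) = '0000000' + '11001010' = 000000011001010 (15 bits)


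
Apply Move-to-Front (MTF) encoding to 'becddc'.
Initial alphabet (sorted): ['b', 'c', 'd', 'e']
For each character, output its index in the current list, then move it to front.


MTF encoding:
'b': index 0 in ['b', 'c', 'd', 'e'] -> ['b', 'c', 'd', 'e']
'e': index 3 in ['b', 'c', 'd', 'e'] -> ['e', 'b', 'c', 'd']
'c': index 2 in ['e', 'b', 'c', 'd'] -> ['c', 'e', 'b', 'd']
'd': index 3 in ['c', 'e', 'b', 'd'] -> ['d', 'c', 'e', 'b']
'd': index 0 in ['d', 'c', 'e', 'b'] -> ['d', 'c', 'e', 'b']
'c': index 1 in ['d', 'c', 'e', 'b'] -> ['c', 'd', 'e', 'b']


Output: [0, 3, 2, 3, 0, 1]


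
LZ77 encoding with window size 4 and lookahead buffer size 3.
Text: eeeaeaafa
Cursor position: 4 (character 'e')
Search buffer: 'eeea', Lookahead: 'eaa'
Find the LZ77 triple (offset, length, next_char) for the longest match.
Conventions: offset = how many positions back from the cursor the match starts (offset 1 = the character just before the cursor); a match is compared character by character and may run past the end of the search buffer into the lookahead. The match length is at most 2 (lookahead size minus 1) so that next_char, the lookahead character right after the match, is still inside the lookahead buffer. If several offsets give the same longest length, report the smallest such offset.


Try each offset into the search buffer:
  offset=1 (pos 3, char 'a'): match length 0
  offset=2 (pos 2, char 'e'): match length 2
  offset=3 (pos 1, char 'e'): match length 1
  offset=4 (pos 0, char 'e'): match length 1
Longest match has length 2 at offset 2.
next_char = character at position 4 + 2 = 6 -> 'a'

Best match: offset=2, length=2 (matching 'ea' starting at position 2)
LZ77 triple: (2, 2, 'a')


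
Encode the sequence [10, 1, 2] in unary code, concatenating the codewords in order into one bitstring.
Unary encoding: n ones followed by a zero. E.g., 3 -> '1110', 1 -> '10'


Encode each number as n ones followed by a terminating 0:
  10 -> 11111111110 (11 bits)
  1 -> 10 (2 bits)
  2 -> 110 (3 bits)
Total length = 11 + 2 + 3 = 16 bits.

Unary([10, 1, 2]) = 1111111111010110 (16 bits)


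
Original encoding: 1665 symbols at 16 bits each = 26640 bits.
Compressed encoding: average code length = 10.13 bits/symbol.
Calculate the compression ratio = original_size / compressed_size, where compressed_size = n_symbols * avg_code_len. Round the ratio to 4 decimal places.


original_size = n_symbols * orig_bits = 1665 * 16 = 26640 bits
compressed_size = n_symbols * avg_code_len = 1665 * 10.13 = 16866.45 bits
ratio = original_size / compressed_size = 26640 / 16866.45 = 1.5795

Compression ratio = 1.5795


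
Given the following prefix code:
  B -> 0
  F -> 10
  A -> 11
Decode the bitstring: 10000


Decoding step by step:
Bits 10 -> F
Bits 0 -> B
Bits 0 -> B
Bits 0 -> B


Decoded message: FBBB


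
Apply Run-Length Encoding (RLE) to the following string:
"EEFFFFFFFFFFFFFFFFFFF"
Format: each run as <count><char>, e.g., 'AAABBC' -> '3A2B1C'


Scanning runs left to right:
  i=0: run of 'E' x 2 -> '2E'
  i=2: run of 'F' x 19 -> '19F'

RLE = 2E19F


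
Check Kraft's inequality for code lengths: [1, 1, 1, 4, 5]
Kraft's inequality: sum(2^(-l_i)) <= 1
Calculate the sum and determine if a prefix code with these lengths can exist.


Sum = 2^(-1) + 2^(-1) + 2^(-1) + 2^(-4) + 2^(-5)
    = 0.5 + 0.5 + 0.5 + 0.0625 + 0.03125
    = 51/32 = 1.59375
Since 1.59375 > 1, Kraft's inequality is NOT satisfied.
A prefix code with these lengths CANNOT exist.

Kraft sum = 1.59375. Not satisfied.


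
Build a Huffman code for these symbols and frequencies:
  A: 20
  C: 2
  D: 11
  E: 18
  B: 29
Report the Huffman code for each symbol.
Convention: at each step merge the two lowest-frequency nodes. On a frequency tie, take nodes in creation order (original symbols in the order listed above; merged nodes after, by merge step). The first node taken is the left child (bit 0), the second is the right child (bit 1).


Huffman tree construction:
Step 1: Merge C(2) + D(11) = 13
Step 2: Merge (C+D)(13) + E(18) = 31
Step 3: Merge A(20) + B(29) = 49
Step 4: Merge ((C+D)+E)(31) + (A+B)(49) = 80
Read each symbol's code off the tree from the root (left child = 0, right child = 1).

Codes:
  A: 10 (length 2)
  C: 000 (length 3)
  D: 001 (length 3)
  E: 01 (length 2)
  B: 11 (length 2)
Average code length: 173/80 = 2.1625 bits/symbol


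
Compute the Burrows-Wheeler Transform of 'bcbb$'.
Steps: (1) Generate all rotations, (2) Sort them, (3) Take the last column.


Rotations (sorted):
  0: $bcbb -> last char: b
  1: b$bcb -> last char: b
  2: bb$bc -> last char: c
  3: bcbb$ -> last char: $
  4: cbb$b -> last char: b


BWT = bbc$b


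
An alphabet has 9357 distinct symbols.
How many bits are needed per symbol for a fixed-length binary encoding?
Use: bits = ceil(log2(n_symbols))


log2(9357) = 13.1918
Bracket: 2^13 = 8192 < 9357 <= 2^14 = 16384
So ceil(log2(9357)) = 14

bits = ceil(log2(9357)) = ceil(13.1918) = 14 bits


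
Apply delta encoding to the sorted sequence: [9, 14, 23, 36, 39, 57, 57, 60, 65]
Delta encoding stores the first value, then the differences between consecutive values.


First value: 9
Deltas:
  14 - 9 = 5
  23 - 14 = 9
  36 - 23 = 13
  39 - 36 = 3
  57 - 39 = 18
  57 - 57 = 0
  60 - 57 = 3
  65 - 60 = 5


Delta encoded: [9, 5, 9, 13, 3, 18, 0, 3, 5]


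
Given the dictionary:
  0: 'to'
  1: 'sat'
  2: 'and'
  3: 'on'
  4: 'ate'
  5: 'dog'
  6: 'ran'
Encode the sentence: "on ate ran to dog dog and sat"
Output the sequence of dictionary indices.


Look up each word in the dictionary:
  'on' -> 3
  'ate' -> 4
  'ran' -> 6
  'to' -> 0
  'dog' -> 5
  'dog' -> 5
  'and' -> 2
  'sat' -> 1

Encoded: [3, 4, 6, 0, 5, 5, 2, 1]


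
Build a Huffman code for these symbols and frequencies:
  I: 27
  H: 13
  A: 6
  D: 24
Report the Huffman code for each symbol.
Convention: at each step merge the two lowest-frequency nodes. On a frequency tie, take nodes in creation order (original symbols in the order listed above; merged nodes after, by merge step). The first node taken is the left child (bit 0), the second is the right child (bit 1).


Huffman tree construction:
Step 1: Merge A(6) + H(13) = 19
Step 2: Merge (A+H)(19) + D(24) = 43
Step 3: Merge I(27) + ((A+H)+D)(43) = 70
Read each symbol's code off the tree from the root (left child = 0, right child = 1).

Codes:
  I: 0 (length 1)
  H: 101 (length 3)
  A: 100 (length 3)
  D: 11 (length 2)
Average code length: 132/70 = 1.8857 bits/symbol


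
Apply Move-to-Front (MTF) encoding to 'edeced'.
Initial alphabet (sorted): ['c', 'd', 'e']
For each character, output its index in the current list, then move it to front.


MTF encoding:
'e': index 2 in ['c', 'd', 'e'] -> ['e', 'c', 'd']
'd': index 2 in ['e', 'c', 'd'] -> ['d', 'e', 'c']
'e': index 1 in ['d', 'e', 'c'] -> ['e', 'd', 'c']
'c': index 2 in ['e', 'd', 'c'] -> ['c', 'e', 'd']
'e': index 1 in ['c', 'e', 'd'] -> ['e', 'c', 'd']
'd': index 2 in ['e', 'c', 'd'] -> ['d', 'e', 'c']


Output: [2, 2, 1, 2, 1, 2]


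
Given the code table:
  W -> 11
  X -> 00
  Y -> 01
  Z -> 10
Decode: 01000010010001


Decoding:
01 -> Y
00 -> X
00 -> X
10 -> Z
01 -> Y
00 -> X
01 -> Y


Result: YXXZYXY


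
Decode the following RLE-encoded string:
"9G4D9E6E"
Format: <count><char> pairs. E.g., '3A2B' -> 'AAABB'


Expanding each <count><char> pair:
  9G -> 'GGGGGGGGG'
  4D -> 'DDDD'
  9E -> 'EEEEEEEEE'
  6E -> 'EEEEEE'

Decoded = GGGGGGGGGDDDDEEEEEEEEEEEEEEE


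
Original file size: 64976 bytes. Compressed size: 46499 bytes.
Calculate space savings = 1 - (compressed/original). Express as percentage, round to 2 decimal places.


ratio = compressed/original = 46499/64976 = 0.715633
savings = 1 - ratio = 1 - 0.715633 = 0.284367
as a percentage: 0.284367 * 100 = 28.44%

Space savings = 1 - 46499/64976 = 28.44%


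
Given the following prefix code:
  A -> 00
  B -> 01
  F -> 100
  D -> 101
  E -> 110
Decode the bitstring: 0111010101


Decoding step by step:
Bits 01 -> B
Bits 110 -> E
Bits 101 -> D
Bits 01 -> B


Decoded message: BEDB


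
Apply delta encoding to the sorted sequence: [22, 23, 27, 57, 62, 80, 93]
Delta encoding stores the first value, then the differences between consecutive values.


First value: 22
Deltas:
  23 - 22 = 1
  27 - 23 = 4
  57 - 27 = 30
  62 - 57 = 5
  80 - 62 = 18
  93 - 80 = 13


Delta encoded: [22, 1, 4, 30, 5, 18, 13]


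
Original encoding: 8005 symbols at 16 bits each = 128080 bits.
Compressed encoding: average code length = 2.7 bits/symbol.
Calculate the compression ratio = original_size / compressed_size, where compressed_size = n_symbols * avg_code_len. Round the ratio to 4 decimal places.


original_size = n_symbols * orig_bits = 8005 * 16 = 128080 bits
compressed_size = n_symbols * avg_code_len = 8005 * 2.7 = 21613.5 bits
ratio = original_size / compressed_size = 128080 / 21613.5 = 5.9259

Compression ratio = 5.9259


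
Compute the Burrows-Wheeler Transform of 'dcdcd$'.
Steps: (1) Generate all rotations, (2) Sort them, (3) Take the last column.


Rotations (sorted):
  0: $dcdcd -> last char: d
  1: cd$dcd -> last char: d
  2: cdcd$d -> last char: d
  3: d$dcdc -> last char: c
  4: dcd$dc -> last char: c
  5: dcdcd$ -> last char: $


BWT = dddcc$


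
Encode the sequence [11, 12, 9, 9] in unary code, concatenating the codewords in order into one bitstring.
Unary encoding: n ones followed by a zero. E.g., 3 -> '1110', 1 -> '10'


Encode each number as n ones followed by a terminating 0:
  11 -> 111111111110 (12 bits)
  12 -> 1111111111110 (13 bits)
  9 -> 1111111110 (10 bits)
  9 -> 1111111110 (10 bits)
Total length = 12 + 13 + 10 + 10 = 45 bits.

Unary([11, 12, 9, 9]) = 111111111110111111111111011111111101111111110 (45 bits)


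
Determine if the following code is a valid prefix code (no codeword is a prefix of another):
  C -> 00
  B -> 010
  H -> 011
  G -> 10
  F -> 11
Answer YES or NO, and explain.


Checking each pair (does one codeword prefix another?):
  C='00' vs B='010': no prefix
  C='00' vs H='011': no prefix
  C='00' vs G='10': no prefix
  C='00' vs F='11': no prefix
  B='010' vs C='00': no prefix
  B='010' vs H='011': no prefix
  B='010' vs G='10': no prefix
  B='010' vs F='11': no prefix
  H='011' vs C='00': no prefix
  H='011' vs B='010': no prefix
  H='011' vs G='10': no prefix
  H='011' vs F='11': no prefix
  G='10' vs C='00': no prefix
  G='10' vs B='010': no prefix
  G='10' vs H='011': no prefix
  G='10' vs F='11': no prefix
  F='11' vs C='00': no prefix
  F='11' vs B='010': no prefix
  F='11' vs H='011': no prefix
  F='11' vs G='10': no prefix
No violation found over all pairs.

YES -- this is a valid prefix code. No codeword is a prefix of any other codeword.
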